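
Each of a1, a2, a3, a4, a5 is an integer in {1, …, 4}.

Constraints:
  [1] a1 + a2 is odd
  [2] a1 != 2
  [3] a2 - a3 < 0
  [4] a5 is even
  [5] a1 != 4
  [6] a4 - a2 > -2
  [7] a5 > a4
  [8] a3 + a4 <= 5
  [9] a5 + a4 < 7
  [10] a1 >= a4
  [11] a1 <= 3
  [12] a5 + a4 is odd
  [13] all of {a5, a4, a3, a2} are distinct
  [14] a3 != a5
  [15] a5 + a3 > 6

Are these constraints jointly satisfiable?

Satisfiable

The assignment a1 = 1, a2 = 2, a3 = 3, a4 = 1, a5 = 4 works:
  constraint 3 holds since a2 - a3 = -1.
  constraint 6 holds since a4 - a2 = -1.
The rest check out directly.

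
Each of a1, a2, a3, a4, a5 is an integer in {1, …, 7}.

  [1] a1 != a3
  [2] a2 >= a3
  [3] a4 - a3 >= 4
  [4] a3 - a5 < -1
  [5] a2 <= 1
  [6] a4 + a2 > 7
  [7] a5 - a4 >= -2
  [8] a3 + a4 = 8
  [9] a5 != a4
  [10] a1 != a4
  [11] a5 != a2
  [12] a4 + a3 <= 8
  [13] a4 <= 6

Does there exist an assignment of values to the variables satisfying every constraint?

Unsatisfiable

From constraints 2 and 5: a3 ≤ a2 ≤ 1. From constraint 13: a4 ≤ 6. Hence a3 + a4 ≤ 7. But constraint 8 requires a3 + a4 = 8, and 8 > 7. Contradiction.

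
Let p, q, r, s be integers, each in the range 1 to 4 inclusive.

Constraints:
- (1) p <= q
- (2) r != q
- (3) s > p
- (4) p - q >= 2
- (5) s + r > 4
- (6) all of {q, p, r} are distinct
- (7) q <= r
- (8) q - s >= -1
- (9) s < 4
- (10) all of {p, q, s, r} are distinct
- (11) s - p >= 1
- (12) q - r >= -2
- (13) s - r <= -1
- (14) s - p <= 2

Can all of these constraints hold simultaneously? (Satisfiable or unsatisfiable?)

Constraints 4, 11, 12, and 13 give q − r ≥ -2, r − s ≥ 1, s − p ≥ 1, p − q ≥ 2.
Adding all 4 inequalities: the left sides telescope to 0, and the right sides sum to (-2) + 1 + 1 + 2 = 2. So 0 ≥ 2, which is false.

Unsatisfiable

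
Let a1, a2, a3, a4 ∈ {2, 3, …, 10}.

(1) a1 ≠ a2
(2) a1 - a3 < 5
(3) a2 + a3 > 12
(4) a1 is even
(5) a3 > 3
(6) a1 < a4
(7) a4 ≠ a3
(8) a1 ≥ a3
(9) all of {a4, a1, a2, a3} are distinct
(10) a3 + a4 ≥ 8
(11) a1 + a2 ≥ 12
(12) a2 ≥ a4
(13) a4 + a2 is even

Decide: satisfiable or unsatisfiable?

Satisfiable

Take a1 = 6, a2 = 9, a3 = 4, a4 = 7. Then constraint 2: a1 - a3 = 2; constraint 3: a2 + a3 = 13, and every other listed constraint is also met.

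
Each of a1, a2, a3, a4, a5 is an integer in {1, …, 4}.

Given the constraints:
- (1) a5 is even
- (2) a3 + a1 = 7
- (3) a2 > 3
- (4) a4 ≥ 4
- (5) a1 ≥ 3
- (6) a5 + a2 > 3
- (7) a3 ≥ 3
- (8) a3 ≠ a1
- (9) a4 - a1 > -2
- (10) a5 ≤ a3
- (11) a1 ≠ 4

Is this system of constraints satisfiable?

One satisfying assignment is a1 = 3, a2 = 4, a3 = 4, a4 = 4, a5 = 2.
For the less obvious constraints — constraint 2: a3 + a1 = 7; constraint 6: a5 + a2 = 6 — and the others hold by inspection.

Satisfiable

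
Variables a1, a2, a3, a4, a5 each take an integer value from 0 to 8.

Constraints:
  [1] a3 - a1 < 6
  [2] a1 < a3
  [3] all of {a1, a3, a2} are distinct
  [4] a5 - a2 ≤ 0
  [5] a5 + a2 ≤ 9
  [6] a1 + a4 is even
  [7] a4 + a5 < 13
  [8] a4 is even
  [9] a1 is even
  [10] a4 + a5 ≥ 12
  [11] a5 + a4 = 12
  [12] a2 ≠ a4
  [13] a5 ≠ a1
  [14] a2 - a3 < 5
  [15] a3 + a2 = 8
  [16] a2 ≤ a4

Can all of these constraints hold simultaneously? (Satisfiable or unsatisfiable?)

Satisfiable

The assignment a1 = 0, a2 = 5, a3 = 3, a4 = 8, a5 = 4 works:
  constraint 1 holds since a3 - a1 = 3.
  constraint 4 holds since a5 - a2 = -1.
The rest check out directly.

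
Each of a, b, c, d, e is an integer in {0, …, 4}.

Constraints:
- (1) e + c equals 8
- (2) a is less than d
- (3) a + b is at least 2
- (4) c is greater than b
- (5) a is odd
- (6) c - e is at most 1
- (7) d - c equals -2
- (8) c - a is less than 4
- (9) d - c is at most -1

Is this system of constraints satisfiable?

Try a = 1, b = 1, c = 4, d = 2, e = 4.
Check constraint 1: e + c = 8; constraint 3: a + b = 2; constraint 6: c - e = 0. The remaining constraints are straightforward to verify.

Satisfiable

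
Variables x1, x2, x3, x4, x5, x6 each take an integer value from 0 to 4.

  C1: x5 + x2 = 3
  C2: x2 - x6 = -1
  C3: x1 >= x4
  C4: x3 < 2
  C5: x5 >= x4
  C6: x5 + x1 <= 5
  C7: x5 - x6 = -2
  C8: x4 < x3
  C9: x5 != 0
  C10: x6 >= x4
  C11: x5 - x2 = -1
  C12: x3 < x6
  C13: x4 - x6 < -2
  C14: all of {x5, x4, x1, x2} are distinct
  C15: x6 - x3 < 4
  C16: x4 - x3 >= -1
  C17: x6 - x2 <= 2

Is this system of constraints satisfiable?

Setting (x1, x2, x3, x4, x5, x6) = (4, 2, 1, 0, 1, 3) satisfies everything: constraint 1: x5 + x2 = 3; constraint 2: x2 - x6 = -1; constraint 6: x5 + x1 = 5, and the others follow.

Satisfiable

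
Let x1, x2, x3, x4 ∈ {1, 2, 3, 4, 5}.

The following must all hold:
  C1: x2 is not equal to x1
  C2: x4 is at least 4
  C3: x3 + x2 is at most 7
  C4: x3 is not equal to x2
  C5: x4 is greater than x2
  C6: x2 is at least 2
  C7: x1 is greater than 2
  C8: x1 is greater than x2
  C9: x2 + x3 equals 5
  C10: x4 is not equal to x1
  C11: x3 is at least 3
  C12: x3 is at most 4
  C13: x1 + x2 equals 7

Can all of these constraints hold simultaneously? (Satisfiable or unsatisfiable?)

Satisfiable

One satisfying assignment is x1 = 5, x2 = 2, x3 = 3, x4 = 4.
For the less obvious constraints — constraint 3: x3 + x2 = 5; constraint 9: x2 + x3 = 5; constraint 13: x1 + x2 = 7 — and the others hold by inspection.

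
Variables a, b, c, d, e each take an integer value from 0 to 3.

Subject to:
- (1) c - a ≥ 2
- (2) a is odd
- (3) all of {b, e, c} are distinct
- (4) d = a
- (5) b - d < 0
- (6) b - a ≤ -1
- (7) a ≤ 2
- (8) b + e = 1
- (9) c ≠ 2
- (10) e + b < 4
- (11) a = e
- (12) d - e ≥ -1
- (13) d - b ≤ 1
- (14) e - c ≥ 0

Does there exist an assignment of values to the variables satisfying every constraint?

Constraints 1, 6, 12, 13, and 14 give b − d ≥ -1, d − e ≥ -1, e − c ≥ 0, c − a ≥ 2, a − b ≥ 1.
Adding all 5 inequalities: the left sides telescope to 0, and the right sides sum to (-1) + (-1) + 0 + 2 + 1 = 1. So 0 ≥ 1, which is false.

Unsatisfiable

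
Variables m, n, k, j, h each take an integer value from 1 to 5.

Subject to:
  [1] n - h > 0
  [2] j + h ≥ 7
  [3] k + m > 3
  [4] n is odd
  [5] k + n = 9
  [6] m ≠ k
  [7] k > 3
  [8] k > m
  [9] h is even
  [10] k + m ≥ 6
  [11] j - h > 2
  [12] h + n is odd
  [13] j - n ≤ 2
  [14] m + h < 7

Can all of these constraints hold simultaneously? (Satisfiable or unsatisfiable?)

Satisfiable

Setting (m, n, k, j, h) = (2, 5, 4, 5, 2) satisfies everything: constraint 1: n - h = 3; constraint 2: j + h = 7, and the others follow.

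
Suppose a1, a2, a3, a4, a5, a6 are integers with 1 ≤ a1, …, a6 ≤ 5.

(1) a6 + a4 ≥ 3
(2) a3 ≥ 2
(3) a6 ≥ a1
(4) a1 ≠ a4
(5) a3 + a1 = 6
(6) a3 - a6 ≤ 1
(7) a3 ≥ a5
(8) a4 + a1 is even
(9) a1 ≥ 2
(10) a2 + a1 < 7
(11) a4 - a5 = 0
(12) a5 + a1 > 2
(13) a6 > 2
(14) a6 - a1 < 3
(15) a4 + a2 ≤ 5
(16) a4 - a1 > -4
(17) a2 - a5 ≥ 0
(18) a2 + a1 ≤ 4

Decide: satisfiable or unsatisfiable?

Take a1 = 3, a2 = 1, a3 = 3, a4 = 1, a5 = 1, a6 = 4. Then constraint 1: a6 + a4 = 5; constraint 5: a3 + a1 = 6, and every other listed constraint is also met.

Satisfiable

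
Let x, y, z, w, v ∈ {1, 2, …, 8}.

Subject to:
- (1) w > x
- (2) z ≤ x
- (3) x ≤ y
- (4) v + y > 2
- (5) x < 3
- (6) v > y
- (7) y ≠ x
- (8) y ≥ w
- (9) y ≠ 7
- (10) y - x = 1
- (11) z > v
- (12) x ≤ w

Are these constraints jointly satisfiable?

Unsatisfiable

Constraints 1, 2, 6, 8, and 11 give w ≤ y, y < v, v < z, z ≤ x, x < w. Chaining: w ≤ y < v < z ≤ x < w, which forces w < w — impossible.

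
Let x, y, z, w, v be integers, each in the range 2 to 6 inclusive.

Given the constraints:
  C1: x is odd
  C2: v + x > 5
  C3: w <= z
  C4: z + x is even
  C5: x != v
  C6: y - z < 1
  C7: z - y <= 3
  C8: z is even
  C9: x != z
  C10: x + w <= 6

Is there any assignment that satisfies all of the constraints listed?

Constraint 8 makes z even and constraint 1 makes x odd, so z + x must be odd. Constraint 4 says z + x is even — contradiction.

Unsatisfiable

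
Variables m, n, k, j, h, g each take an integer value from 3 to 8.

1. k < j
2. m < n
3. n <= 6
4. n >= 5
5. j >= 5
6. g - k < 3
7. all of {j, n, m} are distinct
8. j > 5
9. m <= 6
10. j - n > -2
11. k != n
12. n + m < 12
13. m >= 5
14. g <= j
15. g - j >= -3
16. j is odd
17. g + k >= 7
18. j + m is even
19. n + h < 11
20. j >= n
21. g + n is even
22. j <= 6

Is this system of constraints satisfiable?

Unsatisfiable

Constraints 3, 4, 5, 9, 13, and 22 confine each of j, n, m to the 2 values {5, 6}.
Constraint 7 requires all 3 of them to be distinct, but only 2 values are available — impossible by the pigeonhole principle.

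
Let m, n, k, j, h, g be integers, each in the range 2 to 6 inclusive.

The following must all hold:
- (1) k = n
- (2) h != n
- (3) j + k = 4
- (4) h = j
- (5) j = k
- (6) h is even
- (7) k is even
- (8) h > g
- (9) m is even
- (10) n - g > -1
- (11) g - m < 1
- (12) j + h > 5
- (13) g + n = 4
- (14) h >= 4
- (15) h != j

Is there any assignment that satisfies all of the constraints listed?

Unsatisfiable

From constraints 1, 4, and 5, h = j = k = n, so h = n. But constraint 2 says h ≠ n. Contradiction.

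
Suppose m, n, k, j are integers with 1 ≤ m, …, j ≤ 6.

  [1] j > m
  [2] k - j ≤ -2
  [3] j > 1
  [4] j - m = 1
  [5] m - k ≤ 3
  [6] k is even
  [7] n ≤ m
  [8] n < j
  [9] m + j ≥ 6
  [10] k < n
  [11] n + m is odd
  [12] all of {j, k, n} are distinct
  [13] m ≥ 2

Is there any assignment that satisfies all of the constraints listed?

The assignment m = 4, n = 3, k = 2, j = 5 works:
  constraint 2 holds since k - j = -3.
  constraint 4 holds since j - m = 1.
The rest check out directly.

Satisfiable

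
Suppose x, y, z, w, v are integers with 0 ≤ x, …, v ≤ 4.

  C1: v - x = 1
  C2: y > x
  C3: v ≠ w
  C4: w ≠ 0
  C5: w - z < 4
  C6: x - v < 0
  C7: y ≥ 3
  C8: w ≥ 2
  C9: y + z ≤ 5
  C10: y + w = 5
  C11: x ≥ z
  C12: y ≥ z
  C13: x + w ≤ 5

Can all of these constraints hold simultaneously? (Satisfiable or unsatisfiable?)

The assignment x = 0, y = 3, z = 0, w = 2, v = 1 works:
  constraint 1 holds since v - x = 1.
  constraint 5 holds since w - z = 2.
  constraint 6 holds since x - v = -1.
The rest check out directly.

Satisfiable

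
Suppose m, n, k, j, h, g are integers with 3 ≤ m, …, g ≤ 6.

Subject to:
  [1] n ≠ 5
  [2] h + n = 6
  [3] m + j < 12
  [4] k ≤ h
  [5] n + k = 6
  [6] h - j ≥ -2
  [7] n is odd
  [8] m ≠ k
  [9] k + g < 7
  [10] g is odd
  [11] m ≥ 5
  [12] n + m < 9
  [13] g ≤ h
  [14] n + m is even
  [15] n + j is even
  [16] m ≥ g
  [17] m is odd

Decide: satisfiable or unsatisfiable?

Try m = 5, n = 3, k = 3, j = 5, h = 3, g = 3.
Check constraint 2: h + n = 6; constraint 3: m + j = 10; constraint 5: n + k = 6. The remaining constraints are straightforward to verify.

Satisfiable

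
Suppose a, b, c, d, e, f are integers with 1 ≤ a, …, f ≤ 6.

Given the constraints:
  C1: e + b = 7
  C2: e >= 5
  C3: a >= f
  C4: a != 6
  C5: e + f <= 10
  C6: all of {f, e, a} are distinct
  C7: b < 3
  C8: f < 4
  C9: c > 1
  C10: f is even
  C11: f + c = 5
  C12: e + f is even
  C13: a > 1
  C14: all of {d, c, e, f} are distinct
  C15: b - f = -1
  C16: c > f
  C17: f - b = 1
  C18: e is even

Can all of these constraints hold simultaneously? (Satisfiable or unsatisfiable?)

Satisfiable

Setting (a, b, c, d, e, f) = (3, 1, 3, 1, 6, 2) satisfies everything: constraint 1: e + b = 7; constraint 5: e + f = 8, and the others follow.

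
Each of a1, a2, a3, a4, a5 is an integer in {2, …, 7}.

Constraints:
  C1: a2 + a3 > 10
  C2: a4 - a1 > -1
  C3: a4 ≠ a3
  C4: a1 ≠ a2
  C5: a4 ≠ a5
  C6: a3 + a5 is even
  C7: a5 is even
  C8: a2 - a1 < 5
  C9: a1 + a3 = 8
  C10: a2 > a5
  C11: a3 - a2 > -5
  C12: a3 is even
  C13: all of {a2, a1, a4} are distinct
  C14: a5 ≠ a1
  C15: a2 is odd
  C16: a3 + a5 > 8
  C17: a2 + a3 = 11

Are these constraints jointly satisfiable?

Setting (a1, a2, a3, a4, a5) = (4, 7, 4, 5, 6) satisfies everything: constraint 1: a2 + a3 = 11; constraint 2: a4 - a1 = 1, and the others follow.

Satisfiable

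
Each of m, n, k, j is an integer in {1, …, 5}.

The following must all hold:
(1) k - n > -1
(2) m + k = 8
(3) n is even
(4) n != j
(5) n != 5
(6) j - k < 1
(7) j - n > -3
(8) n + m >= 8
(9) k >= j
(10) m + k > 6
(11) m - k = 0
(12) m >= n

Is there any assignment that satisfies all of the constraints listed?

Satisfiable

One satisfying assignment is m = 4, n = 4, k = 4, j = 2.
For the less obvious constraints — constraint 1: k - n = 0; constraint 2: m + k = 8 — and the others hold by inspection.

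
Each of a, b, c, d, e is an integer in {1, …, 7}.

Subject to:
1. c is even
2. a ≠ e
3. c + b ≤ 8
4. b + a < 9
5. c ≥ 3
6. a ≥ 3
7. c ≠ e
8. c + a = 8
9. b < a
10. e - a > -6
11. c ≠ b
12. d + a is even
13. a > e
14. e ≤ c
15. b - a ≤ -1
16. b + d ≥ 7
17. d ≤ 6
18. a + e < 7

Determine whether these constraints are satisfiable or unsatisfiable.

Take a = 4, b = 3, c = 4, d = 4, e = 1. Then constraint 3: c + b = 7; constraint 4: b + a = 7, and every other listed constraint is also met.

Satisfiable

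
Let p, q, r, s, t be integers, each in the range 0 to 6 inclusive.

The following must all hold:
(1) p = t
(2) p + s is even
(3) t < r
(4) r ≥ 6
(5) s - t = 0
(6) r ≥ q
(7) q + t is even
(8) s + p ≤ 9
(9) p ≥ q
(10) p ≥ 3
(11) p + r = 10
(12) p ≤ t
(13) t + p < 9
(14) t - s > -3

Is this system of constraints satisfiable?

Setting (p, q, r, s, t) = (4, 4, 6, 4, 4) satisfies everything: constraint 5: s - t = 0; constraint 8: s + p = 8, and the others follow.

Satisfiable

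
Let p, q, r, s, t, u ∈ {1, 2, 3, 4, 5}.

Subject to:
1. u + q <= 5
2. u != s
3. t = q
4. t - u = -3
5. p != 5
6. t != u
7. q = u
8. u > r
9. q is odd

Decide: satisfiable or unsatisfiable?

From constraints 3 and 7, t = q = u, so t = u. But constraint 6 says t ≠ u. Contradiction.

Unsatisfiable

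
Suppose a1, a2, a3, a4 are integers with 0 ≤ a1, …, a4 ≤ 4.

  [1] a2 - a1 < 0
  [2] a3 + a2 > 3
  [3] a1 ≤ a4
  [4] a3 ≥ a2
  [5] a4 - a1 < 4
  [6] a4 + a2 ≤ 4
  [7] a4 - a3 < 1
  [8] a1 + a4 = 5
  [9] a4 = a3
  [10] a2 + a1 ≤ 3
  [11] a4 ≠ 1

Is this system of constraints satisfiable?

Take a1 = 2, a2 = 1, a3 = 3, a4 = 3. Then constraint 1: a2 - a1 = -1; constraint 2: a3 + a2 = 4; constraint 5: a4 - a1 = 1, and every other listed constraint is also met.

Satisfiable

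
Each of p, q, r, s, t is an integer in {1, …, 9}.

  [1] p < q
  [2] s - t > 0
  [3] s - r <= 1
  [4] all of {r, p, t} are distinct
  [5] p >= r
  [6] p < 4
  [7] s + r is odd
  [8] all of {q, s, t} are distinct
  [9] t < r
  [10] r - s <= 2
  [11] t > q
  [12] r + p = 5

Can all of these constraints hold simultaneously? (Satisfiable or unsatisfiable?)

Constraints 1, 5, 9, and 11 give r ≤ p, p < q, q < t, t < r. Chaining: r ≤ p < q < t < r, which forces r < r — impossible.

Unsatisfiable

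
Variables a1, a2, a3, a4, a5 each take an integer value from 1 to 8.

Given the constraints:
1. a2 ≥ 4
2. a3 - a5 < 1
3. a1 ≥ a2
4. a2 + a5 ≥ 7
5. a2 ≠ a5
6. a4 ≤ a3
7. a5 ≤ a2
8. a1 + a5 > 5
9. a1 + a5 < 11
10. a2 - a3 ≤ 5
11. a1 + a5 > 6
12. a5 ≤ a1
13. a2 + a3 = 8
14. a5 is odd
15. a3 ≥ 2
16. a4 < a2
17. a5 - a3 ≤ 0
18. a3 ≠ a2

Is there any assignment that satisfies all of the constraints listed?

Take a1 = 5, a2 = 5, a3 = 3, a4 = 3, a5 = 3. Then constraint 2: a3 - a5 = 0; constraint 4: a2 + a5 = 8; constraint 8: a1 + a5 = 8, and every other listed constraint is also met.

Satisfiable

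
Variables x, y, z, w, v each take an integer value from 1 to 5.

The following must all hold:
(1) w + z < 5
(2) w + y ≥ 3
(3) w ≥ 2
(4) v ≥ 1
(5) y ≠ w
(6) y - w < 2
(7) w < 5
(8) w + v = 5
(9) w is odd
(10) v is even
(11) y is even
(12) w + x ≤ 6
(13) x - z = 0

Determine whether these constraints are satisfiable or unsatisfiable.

One satisfying assignment is x = 1, y = 2, z = 1, w = 3, v = 2.
For the less obvious constraints — constraint 1: w + z = 4; constraint 2: w + y = 5; constraint 6: y - w = -1 — and the others hold by inspection.

Satisfiable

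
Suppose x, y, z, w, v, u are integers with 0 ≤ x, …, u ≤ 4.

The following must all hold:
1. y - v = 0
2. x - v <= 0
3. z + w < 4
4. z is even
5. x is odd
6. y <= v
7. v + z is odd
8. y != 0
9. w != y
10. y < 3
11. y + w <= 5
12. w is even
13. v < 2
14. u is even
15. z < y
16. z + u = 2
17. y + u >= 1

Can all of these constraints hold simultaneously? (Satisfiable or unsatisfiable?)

One satisfying assignment is x = 1, y = 1, z = 0, w = 2, v = 1, u = 2.
For the less obvious constraints — constraint 1: y - v = 0; constraint 2: x - v = 0 — and the others hold by inspection.

Satisfiable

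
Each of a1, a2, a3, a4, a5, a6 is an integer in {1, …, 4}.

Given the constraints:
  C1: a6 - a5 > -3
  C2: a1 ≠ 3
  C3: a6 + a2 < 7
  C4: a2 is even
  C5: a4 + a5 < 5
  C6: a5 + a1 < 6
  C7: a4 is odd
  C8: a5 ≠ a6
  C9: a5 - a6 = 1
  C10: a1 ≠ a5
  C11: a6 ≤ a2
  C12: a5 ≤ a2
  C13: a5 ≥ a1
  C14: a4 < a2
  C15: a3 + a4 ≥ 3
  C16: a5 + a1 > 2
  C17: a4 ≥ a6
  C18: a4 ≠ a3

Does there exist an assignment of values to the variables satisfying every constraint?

Satisfiable

Take a1 = 1, a2 = 4, a3 = 2, a4 = 1, a5 = 2, a6 = 1. Then constraint 1: a6 - a5 = -1; constraint 3: a6 + a2 = 5, and every other listed constraint is also met.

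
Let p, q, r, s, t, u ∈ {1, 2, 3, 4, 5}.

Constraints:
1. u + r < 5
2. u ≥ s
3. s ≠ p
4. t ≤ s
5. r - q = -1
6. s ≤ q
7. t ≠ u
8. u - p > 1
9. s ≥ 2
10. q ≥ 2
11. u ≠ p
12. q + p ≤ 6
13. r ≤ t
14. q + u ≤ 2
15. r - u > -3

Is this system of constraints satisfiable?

From constraint 10: q ≥ 2. From constraints 2 and 9: u ≥ s ≥ 2. Hence q + u ≥ 4. But constraint 14 requires q + u ≤ 2, and 2 < 4. Contradiction.

Unsatisfiable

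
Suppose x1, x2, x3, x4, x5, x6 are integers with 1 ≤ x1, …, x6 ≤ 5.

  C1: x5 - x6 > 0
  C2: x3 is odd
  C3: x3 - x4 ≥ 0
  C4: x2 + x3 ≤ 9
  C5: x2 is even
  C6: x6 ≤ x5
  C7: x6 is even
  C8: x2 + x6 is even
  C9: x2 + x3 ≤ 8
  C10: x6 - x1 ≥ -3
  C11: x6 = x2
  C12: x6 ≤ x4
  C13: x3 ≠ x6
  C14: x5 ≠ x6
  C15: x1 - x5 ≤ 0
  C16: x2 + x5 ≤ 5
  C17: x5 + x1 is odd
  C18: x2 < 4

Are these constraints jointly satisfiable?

Setting (x1, x2, x3, x4, x5, x6) = (2, 2, 5, 4, 3, 2) satisfies everything: constraint 1: x5 - x6 = 1; constraint 3: x3 - x4 = 1; constraint 4: x2 + x3 = 7, and the others follow.

Satisfiable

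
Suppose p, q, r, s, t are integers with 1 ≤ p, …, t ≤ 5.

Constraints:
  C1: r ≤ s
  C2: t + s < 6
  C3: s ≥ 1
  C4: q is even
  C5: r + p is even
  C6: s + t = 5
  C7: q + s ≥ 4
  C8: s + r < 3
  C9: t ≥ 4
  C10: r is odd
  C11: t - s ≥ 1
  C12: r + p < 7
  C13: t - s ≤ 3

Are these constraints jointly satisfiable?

Take p = 3, q = 4, r = 1, s = 1, t = 4. Then constraint 2: t + s = 5; constraint 6: s + t = 5, and every other listed constraint is also met.

Satisfiable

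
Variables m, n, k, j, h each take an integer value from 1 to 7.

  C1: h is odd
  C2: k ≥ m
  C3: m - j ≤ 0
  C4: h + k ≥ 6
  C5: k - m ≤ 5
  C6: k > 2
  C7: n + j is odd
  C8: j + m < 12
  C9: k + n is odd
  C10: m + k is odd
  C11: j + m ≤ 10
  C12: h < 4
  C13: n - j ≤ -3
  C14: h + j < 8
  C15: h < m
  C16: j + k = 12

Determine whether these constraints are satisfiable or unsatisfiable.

Setting (m, n, k, j, h) = (3, 1, 6, 6, 1) satisfies everything: constraint 3: m - j = -3; constraint 4: h + k = 7, and the others follow.

Satisfiable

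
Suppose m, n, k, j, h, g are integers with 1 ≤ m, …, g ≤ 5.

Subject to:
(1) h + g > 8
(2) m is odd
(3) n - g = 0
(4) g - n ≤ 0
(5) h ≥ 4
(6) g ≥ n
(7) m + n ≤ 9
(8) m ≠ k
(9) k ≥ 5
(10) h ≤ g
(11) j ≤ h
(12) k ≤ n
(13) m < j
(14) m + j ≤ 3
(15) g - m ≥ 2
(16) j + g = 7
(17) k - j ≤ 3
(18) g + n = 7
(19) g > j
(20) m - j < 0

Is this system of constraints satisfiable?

Unsatisfiable

From constraints 5 and 10: g ≥ h ≥ 4. From constraints 9 and 12: n ≥ k ≥ 5. Hence g + n ≥ 9. But constraint 18 requires g + n = 7, and 7 < 9. Contradiction.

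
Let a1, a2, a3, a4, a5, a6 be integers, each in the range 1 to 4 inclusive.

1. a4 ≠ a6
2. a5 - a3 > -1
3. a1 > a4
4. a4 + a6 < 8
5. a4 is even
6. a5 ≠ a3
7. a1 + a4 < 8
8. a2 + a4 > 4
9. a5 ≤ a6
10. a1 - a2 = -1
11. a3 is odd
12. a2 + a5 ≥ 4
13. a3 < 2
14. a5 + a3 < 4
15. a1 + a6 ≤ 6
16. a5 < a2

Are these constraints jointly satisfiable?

Take a1 = 3, a2 = 4, a3 = 1, a4 = 2, a5 = 2, a6 = 3. Then constraint 2: a5 - a3 = 1; constraint 4: a4 + a6 = 5; constraint 7: a1 + a4 = 5, and every other listed constraint is also met.

Satisfiable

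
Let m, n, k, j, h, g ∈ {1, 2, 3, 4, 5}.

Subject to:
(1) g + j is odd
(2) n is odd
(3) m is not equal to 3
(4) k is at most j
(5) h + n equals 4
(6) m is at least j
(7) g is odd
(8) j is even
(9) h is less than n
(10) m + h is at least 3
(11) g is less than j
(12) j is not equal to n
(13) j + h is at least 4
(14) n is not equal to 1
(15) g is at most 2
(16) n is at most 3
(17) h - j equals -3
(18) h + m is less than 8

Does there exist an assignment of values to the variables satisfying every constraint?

The assignment m = 4, n = 3, k = 2, j = 4, h = 1, g = 1 works:
  constraint 5 holds since h + n = 4.
  constraint 10 holds since m + h = 5.
The rest check out directly.

Satisfiable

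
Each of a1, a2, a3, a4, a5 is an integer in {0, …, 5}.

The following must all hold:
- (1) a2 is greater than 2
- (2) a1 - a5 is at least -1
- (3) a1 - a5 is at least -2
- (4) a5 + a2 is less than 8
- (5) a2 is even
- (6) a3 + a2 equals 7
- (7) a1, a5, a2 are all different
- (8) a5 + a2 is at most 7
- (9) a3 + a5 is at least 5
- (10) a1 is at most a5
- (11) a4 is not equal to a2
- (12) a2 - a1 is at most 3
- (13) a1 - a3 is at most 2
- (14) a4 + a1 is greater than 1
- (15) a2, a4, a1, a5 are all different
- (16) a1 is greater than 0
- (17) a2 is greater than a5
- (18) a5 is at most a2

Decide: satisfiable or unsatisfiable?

One satisfying assignment is a1 = 2, a2 = 4, a3 = 3, a4 = 0, a5 = 3.
For the less obvious constraints — constraint 2: a1 - a5 = -1; constraint 3: a1 - a5 = -1 — and the others hold by inspection.

Satisfiable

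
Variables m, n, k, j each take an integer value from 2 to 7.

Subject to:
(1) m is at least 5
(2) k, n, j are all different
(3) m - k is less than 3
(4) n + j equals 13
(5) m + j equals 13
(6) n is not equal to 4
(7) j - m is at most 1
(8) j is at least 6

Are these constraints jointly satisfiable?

The assignment m = 6, n = 6, k = 4, j = 7 works:
  constraint 3 holds since m - k = 2.
  constraint 4 holds since n + j = 13.
The rest check out directly.

Satisfiable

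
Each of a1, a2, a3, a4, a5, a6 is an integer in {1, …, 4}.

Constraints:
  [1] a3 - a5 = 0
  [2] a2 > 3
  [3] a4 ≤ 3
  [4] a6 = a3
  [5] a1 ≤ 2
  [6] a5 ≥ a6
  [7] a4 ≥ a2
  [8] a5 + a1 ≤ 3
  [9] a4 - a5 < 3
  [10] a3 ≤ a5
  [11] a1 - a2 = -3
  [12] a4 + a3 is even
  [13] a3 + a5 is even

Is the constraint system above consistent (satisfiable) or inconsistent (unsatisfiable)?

From constraint 2: a2 ≥ 4. From constraints 3 and 7: a2 ≤ a4 and a4 ≤ 3, so a2 ≤ 3. But 3 < 4, so no value of a2 works.

Unsatisfiable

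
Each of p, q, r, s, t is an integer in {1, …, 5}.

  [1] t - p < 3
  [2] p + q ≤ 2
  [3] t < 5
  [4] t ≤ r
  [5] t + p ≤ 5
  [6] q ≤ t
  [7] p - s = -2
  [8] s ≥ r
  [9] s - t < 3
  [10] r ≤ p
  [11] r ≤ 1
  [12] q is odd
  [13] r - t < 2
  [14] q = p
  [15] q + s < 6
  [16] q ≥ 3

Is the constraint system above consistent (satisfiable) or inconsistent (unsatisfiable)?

From constraints 6 and 16: t ≥ q and q ≥ 3, so t ≥ 3. From constraints 4 and 11: t ≤ r and r ≤ 1, so t ≤ 1. But 1 < 3, so no value of t works.

Unsatisfiable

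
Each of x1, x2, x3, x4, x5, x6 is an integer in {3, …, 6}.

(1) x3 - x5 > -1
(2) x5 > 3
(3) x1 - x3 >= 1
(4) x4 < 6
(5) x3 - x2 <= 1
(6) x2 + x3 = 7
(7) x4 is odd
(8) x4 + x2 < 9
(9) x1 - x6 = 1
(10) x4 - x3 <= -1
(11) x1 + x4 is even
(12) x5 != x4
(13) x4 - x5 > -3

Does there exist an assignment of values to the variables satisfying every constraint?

Satisfiable

Try x1 = 5, x2 = 3, x3 = 4, x4 = 3, x5 = 4, x6 = 4.
Check constraint 1: x3 - x5 = 0; constraint 3: x1 - x3 = 1. The remaining constraints are straightforward to verify.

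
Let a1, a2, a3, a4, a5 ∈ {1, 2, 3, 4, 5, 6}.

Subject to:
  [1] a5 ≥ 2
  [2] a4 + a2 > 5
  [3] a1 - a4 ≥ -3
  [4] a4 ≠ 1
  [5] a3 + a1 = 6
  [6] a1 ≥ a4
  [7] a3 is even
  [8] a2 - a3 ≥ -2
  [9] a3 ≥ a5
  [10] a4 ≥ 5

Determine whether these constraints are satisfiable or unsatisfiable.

From constraints 1 and 9: a3 ≥ a5 ≥ 2. From constraints 6 and 10: a1 ≥ a4 ≥ 5. Hence a3 + a1 ≥ 7. But constraint 5 requires a3 + a1 = 6, and 6 < 7. Contradiction.

Unsatisfiable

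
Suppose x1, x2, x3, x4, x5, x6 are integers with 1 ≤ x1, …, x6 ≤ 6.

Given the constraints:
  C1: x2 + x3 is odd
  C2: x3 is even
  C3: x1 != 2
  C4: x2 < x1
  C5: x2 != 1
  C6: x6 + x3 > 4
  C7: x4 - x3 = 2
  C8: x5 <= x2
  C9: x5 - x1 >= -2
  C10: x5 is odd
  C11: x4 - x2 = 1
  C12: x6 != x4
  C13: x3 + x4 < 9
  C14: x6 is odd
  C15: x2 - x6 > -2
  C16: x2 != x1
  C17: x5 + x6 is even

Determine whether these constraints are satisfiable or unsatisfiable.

Try x1 = 5, x2 = 3, x3 = 2, x4 = 4, x5 = 3, x6 = 3.
Check constraint 6: x6 + x3 = 5; constraint 7: x4 - x3 = 2. The remaining constraints are straightforward to verify.

Satisfiable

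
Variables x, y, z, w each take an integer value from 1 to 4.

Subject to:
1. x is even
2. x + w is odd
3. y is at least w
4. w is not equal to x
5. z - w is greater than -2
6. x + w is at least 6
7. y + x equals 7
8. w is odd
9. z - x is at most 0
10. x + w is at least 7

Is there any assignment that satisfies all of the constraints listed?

Satisfiable

The assignment x = 4, y = 3, z = 2, w = 3 works:
  constraint 5 holds since z - w = -1.
  constraint 6 holds since x + w = 7.
The rest check out directly.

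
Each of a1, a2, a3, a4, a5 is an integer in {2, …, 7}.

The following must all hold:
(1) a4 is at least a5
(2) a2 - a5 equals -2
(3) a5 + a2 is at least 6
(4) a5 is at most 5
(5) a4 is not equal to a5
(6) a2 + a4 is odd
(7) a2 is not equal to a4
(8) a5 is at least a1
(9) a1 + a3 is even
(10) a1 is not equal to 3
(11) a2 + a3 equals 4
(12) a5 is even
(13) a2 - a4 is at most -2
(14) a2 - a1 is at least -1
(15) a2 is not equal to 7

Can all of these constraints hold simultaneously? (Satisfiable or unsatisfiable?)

One satisfying assignment is a1 = 2, a2 = 2, a3 = 2, a4 = 7, a5 = 4.
For the less obvious constraints — constraint 2: a2 - a5 = -2; constraint 3: a5 + a2 = 6; constraint 11: a2 + a3 = 4 — and the others hold by inspection.

Satisfiable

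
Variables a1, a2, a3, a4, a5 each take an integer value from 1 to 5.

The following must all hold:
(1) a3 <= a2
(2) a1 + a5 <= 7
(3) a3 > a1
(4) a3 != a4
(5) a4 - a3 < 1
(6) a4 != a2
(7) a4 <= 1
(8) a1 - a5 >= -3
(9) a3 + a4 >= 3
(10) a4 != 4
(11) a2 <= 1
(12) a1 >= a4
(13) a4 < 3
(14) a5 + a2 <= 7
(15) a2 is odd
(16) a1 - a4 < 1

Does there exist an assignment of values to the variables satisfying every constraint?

From constraints 1 and 11: a3 ≤ a2 ≤ 1. From constraint 7: a4 ≤ 1. Hence a3 + a4 ≤ 2. But constraint 9 requires a3 + a4 ≥ 3, and 3 > 2. Contradiction.

Unsatisfiable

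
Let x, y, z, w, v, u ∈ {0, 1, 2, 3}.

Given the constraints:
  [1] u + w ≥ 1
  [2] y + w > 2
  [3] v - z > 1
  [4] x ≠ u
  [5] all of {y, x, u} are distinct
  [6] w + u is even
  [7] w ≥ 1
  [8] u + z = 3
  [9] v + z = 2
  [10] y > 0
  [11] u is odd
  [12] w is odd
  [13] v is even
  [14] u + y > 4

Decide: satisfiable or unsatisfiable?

Satisfiable

Setting (x, y, z, w, v, u) = (0, 2, 0, 1, 2, 3) satisfies everything: constraint 1: u + w = 4; constraint 2: y + w = 3; constraint 3: v - z = 2, and the others follow.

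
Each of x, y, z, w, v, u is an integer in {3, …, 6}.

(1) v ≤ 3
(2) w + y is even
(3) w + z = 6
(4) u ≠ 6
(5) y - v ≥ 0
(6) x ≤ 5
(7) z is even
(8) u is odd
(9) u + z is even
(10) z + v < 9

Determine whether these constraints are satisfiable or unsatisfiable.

Constraint 8 makes u odd and constraint 7 makes z even, so u + z must be odd. Constraint 9 says u + z is even — contradiction.

Unsatisfiable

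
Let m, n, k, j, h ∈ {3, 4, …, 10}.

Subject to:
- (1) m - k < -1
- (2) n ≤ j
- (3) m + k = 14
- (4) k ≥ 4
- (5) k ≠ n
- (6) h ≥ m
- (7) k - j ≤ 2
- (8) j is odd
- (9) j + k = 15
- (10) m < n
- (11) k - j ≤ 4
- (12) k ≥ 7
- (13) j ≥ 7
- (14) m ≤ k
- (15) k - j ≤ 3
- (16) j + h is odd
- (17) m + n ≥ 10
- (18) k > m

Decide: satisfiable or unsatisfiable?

Try m = 6, n = 7, k = 8, j = 7, h = 10.
Check constraint 1: m - k = -2; constraint 3: m + k = 14. The remaining constraints are straightforward to verify.

Satisfiable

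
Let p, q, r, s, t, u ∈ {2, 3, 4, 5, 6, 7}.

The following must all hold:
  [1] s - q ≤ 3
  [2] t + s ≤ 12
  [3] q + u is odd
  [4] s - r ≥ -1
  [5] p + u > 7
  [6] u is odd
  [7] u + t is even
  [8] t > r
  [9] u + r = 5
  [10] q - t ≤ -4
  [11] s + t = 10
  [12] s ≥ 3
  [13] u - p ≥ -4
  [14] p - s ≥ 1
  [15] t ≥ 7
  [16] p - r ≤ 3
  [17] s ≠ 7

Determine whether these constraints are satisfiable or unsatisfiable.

Take p = 5, q = 2, r = 2, s = 3, t = 7, u = 3. Then constraint 1: s - q = 1; constraint 2: t + s = 10; constraint 4: s - r = 1, and every other listed constraint is also met.

Satisfiable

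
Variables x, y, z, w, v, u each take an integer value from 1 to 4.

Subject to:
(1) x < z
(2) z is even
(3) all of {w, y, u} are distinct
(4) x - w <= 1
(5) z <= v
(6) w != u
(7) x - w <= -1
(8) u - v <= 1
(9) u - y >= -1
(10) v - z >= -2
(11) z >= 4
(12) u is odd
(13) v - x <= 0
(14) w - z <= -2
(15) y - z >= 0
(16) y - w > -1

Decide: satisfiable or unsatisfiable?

Constraints 7, 8, 9, 13, 14, and 15 give v − u ≥ -1, u − y ≥ -1, y − z ≥ 0, z − w ≥ 2, w − x ≥ 1, x − v ≥ 0.
Adding all 6 inequalities: the left sides telescope to 0, and the right sides sum to (-1) + (-1) + 0 + 2 + 1 + 0 = 1. So 0 ≥ 1, which is false.

Unsatisfiable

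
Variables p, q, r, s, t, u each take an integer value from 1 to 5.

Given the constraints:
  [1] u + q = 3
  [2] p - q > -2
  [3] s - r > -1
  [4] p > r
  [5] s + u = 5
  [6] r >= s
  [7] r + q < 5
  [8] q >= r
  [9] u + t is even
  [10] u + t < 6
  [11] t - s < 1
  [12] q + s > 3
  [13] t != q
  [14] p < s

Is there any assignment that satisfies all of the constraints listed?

Unsatisfiable

Constraints 4, 6, and 14 give s ≤ r, r < p, p < s. Chaining: s ≤ r < p < s, which forces s < s — impossible.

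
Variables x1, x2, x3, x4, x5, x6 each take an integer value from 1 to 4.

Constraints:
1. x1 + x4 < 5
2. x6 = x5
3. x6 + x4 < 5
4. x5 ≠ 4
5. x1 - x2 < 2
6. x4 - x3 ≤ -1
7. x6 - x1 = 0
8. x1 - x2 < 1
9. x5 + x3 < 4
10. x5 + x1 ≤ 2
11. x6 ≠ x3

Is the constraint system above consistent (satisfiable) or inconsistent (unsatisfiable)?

Setting (x1, x2, x3, x4, x5, x6) = (1, 1, 2, 1, 1, 1) satisfies everything: constraint 1: x1 + x4 = 2; constraint 3: x6 + x4 = 2, and the others follow.

Satisfiable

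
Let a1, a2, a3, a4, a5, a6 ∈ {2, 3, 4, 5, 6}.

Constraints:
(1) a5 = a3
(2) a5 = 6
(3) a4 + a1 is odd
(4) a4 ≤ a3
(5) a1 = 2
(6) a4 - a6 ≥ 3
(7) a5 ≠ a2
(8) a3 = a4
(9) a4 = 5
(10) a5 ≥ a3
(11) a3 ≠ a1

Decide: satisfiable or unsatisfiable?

Constraint 2 fixes a5 = 6 and constraint 9 fixes a4 = 5. Constraints 1 and 8 give a5 = a3 = a4, so a5 = a4. But 6 ≠ 5 — contradiction.

Unsatisfiable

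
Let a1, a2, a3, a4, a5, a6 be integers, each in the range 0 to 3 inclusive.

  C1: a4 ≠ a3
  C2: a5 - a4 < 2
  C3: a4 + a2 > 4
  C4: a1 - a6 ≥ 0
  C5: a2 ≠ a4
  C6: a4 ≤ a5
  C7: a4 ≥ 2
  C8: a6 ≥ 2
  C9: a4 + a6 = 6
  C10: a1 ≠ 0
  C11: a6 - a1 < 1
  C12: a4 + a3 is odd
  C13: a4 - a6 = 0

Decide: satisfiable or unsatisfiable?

One satisfying assignment is a1 = 3, a2 = 2, a3 = 0, a4 = 3, a5 = 3, a6 = 3.
For the less obvious constraints — constraint 2: a5 - a4 = 0; constraint 3: a4 + a2 = 5 — and the others hold by inspection.

Satisfiable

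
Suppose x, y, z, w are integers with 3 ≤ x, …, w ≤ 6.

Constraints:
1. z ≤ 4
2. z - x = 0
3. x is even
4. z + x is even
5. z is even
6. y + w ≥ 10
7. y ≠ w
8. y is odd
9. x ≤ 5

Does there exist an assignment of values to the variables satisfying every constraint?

Try x = 4, y = 5, z = 4, w = 6.
Check constraint 2: z - x = 0; constraint 6: y + w = 11. The remaining constraints are straightforward to verify.

Satisfiable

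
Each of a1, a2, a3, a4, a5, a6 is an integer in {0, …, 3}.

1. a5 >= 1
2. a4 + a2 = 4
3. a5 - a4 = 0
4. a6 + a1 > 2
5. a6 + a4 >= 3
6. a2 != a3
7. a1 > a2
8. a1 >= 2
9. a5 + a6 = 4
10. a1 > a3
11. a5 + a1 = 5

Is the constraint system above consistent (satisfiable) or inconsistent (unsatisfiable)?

The assignment a1 = 3, a2 = 2, a3 = 1, a4 = 2, a5 = 2, a6 = 2 works:
  constraint 2 holds since a4 + a2 = 4.
  constraint 3 holds since a5 - a4 = 0.
  constraint 4 holds since a6 + a1 = 5.
The rest check out directly.

Satisfiable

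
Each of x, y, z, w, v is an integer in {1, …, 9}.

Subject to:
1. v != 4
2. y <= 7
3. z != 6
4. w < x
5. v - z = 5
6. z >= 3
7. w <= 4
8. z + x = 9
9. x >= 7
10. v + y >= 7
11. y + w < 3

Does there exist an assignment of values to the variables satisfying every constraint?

Unsatisfiable

From constraint 6: z ≥ 3. From constraint 9: x ≥ 7. Hence z + x ≥ 10. But constraint 8 requires z + x = 9, and 9 < 10. Contradiction.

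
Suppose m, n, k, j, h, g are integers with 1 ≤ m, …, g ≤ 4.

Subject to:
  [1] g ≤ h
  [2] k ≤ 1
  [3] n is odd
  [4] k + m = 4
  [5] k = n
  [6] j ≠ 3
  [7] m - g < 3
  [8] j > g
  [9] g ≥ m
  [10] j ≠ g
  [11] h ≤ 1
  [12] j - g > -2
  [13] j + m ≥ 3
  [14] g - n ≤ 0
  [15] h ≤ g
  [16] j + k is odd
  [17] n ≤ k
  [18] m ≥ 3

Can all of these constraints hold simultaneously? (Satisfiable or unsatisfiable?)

From constraints 9 and 18: g ≥ m and m ≥ 3, so g ≥ 3. From constraints 1 and 11: g ≤ h and h ≤ 1, so g ≤ 1. But 1 < 3, so no value of g works.

Unsatisfiable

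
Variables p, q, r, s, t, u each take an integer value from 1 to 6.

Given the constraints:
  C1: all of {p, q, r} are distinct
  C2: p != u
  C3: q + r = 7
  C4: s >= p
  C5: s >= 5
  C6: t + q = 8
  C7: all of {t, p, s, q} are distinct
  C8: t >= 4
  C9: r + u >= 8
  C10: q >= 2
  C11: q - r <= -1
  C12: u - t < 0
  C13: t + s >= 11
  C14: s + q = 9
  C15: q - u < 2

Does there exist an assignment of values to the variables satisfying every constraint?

Setting (p, q, r, s, t, u) = (1, 3, 4, 6, 5, 4) satisfies everything: constraint 3: q + r = 7; constraint 6: t + q = 8, and the others follow.

Satisfiable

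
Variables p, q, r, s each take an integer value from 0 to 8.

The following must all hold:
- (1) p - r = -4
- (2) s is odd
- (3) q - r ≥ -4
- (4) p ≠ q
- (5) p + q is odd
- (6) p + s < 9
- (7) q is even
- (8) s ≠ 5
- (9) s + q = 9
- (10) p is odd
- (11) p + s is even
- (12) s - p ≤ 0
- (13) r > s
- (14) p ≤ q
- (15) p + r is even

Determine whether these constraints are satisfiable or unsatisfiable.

Take p = 3, q = 6, r = 7, s = 3. Then constraint 1: p - r = -4; constraint 3: q - r = -1, and every other listed constraint is also met.

Satisfiable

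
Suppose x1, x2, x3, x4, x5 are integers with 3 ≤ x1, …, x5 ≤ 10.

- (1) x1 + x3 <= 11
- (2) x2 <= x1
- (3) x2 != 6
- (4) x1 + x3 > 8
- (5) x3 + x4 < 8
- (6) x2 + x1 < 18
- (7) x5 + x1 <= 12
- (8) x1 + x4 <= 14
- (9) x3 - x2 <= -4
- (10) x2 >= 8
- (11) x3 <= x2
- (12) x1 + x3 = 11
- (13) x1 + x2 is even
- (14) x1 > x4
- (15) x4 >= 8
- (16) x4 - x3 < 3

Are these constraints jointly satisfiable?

From constraints 2 and 10: x1 ≥ x2 ≥ 8. From constraint 15: x4 ≥ 8. Hence x1 + x4 ≥ 16. But constraint 8 requires x1 + x4 ≤ 14, and 14 < 16. Contradiction.

Unsatisfiable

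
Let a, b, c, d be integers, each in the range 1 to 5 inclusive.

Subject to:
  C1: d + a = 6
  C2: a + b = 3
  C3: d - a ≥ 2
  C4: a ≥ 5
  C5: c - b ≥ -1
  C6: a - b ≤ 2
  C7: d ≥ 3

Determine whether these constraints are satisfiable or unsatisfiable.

From constraint 7: d ≥ 3. From constraint 4: a ≥ 5. Hence d + a ≥ 8. But constraint 1 requires d + a = 6, and 6 < 8. Contradiction.

Unsatisfiable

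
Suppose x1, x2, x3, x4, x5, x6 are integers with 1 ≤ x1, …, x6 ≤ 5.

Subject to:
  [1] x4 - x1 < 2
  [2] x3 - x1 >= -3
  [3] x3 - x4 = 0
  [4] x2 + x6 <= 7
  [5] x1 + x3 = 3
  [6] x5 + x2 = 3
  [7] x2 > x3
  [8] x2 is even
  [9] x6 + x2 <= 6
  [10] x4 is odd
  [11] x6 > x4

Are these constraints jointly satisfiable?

Satisfiable

One satisfying assignment is x1 = 2, x2 = 2, x3 = 1, x4 = 1, x5 = 1, x6 = 3.
For the less obvious constraints — constraint 1: x4 - x1 = -1; constraint 2: x3 - x1 = -1 — and the others hold by inspection.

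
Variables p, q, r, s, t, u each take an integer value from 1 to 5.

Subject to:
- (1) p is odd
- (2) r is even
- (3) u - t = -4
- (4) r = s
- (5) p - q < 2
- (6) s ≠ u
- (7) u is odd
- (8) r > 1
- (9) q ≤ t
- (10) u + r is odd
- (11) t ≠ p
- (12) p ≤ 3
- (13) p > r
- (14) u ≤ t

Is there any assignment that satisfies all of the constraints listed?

Satisfiable

Setting (p, q, r, s, t, u) = (3, 3, 2, 2, 5, 1) satisfies everything: constraint 1: p = 3 is odd; constraint 3: u - t = -4; constraint 5: p - q = 0, and the others follow.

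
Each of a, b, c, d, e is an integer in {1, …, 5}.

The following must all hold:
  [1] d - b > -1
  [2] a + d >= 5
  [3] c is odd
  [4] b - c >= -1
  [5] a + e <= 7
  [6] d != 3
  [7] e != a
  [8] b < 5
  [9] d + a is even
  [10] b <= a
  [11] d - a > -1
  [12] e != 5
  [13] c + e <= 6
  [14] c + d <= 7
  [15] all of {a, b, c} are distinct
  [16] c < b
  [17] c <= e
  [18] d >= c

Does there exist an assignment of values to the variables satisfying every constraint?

The assignment a = 4, b = 3, c = 1, d = 4, e = 3 works:
  constraint 1 holds since d - b = 1.
  constraint 2 holds since a + d = 8.
  constraint 4 holds since b - c = 2.
The rest check out directly.

Satisfiable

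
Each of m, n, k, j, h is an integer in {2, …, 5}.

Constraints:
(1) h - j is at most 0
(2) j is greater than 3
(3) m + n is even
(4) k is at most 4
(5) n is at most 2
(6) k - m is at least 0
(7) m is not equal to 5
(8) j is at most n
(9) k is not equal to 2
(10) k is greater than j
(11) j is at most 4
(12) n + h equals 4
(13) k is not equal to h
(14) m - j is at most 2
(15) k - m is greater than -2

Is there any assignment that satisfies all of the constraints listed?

From constraint 2: j ≥ 4. From constraints 5 and 8: j ≤ n and n ≤ 2, so j ≤ 2. But 2 < 4, so no value of j works.

Unsatisfiable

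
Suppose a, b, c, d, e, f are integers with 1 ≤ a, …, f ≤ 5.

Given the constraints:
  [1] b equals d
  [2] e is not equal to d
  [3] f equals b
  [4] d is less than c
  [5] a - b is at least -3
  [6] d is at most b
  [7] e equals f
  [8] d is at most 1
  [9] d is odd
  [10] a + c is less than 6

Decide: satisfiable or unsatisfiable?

Unsatisfiable

From constraints 1, 3, and 7, e = f = b = d, so e = d. But constraint 2 says e ≠ d. Contradiction.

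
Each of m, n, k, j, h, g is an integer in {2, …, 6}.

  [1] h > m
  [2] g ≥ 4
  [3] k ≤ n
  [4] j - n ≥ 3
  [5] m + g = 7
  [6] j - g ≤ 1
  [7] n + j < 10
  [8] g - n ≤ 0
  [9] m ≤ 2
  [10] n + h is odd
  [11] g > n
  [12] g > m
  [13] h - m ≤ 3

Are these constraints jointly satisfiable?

Constraints 4, 6, and 8 give g − j ≥ -1, j − n ≥ 3, n − g ≥ 0.
Adding all 3 inequalities: the left sides telescope to 0, and the right sides sum to (-1) + 3 + 0 = 2. So 0 ≥ 2, which is false.

Unsatisfiable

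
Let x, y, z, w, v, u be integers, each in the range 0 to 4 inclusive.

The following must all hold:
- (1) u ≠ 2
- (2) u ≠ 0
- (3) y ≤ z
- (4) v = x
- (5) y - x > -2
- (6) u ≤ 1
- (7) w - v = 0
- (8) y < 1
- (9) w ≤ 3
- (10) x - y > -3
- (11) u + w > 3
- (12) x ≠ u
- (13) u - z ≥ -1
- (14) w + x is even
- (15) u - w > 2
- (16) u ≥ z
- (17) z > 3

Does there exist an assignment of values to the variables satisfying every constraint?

Unsatisfiable

From constraint 17: z ≥ 4. From constraints 6 and 16: z ≤ u and u ≤ 1, so z ≤ 1. But 1 < 4, so no value of z works.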